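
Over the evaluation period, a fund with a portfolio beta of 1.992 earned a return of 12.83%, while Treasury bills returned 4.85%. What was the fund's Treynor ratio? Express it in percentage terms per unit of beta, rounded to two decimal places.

Treynor = (R_P − R_f) / β_P = (12.83% − 4.85%) / 1.9920 = 7.98% / 1.9920 = 4.01%

4.01%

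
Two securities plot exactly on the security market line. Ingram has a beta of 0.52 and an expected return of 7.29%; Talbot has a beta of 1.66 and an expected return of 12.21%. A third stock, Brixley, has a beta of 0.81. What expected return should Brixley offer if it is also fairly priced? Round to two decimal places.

MRP (SML slope) = (12.21% − 7.29%) / (1.66 − 0.52) = 4.92% / 1.14 = 4.3158%
R_f (intercept) = 7.29% − 0.52 × 4.3158% = 5.0458%
E(R_Brixley) = R_f + β × MRP = 5.0458% + 0.81 × 4.3158% = 8.54%

8.54%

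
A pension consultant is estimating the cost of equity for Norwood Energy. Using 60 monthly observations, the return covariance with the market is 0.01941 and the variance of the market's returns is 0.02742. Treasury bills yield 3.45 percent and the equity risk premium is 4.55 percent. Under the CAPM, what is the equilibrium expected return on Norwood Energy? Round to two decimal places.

6.67%

β = Cov(R_i, R_m) / Var(R_m) = 0.01941 / 0.02742 = 0.7079
E(R) = R_f + β × MRP = 3.45% + 0.7079 × 4.55% = 6.67%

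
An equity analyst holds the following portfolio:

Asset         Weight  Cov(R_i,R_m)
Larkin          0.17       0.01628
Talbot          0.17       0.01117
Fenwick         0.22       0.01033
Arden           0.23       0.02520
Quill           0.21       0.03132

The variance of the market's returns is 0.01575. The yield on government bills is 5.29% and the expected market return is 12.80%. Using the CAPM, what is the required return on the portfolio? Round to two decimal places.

14.50%

β_Larkin = 0.01628 / 0.01575 = 1.0337
β_Talbot = 0.01117 / 0.01575 = 0.7092
β_Fenwick = 0.01033 / 0.01575 = 0.6559
β_Arden = 0.02520 / 0.01575 = 1.6000
β_Quill = 0.03132 / 0.01575 = 1.9886
β_P = Σ w_i β_i = 0.17×1.0337 + 0.17×0.7092 + 0.22×0.6559 + 0.23×1.6000 + 0.21×1.9886 = 1.2262
MRP = 12.80% − 5.29% = 7.51%
E(R_P) = R_f + β_P × MRP = 5.29% + 1.2262 × 7.51% = 14.50%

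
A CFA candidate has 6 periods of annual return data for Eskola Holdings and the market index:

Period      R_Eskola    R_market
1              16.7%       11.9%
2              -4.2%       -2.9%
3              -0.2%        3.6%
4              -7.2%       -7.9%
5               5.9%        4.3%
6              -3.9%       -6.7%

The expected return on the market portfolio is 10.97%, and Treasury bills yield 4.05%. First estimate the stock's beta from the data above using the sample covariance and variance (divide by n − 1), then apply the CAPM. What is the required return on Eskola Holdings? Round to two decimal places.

11.64%

Mean R_i = (16.7 − 4.2 − 0.2 − 7.2 + 5.9 − 3.9) / 6 = 1.1833%
Mean R_m = (11.9 − 2.9 + 3.6 − 7.9 + 4.3 − 6.7) / 6 = 0.3833%
Σ(R_i − R̄_i)(R_m − R̄_m) = 315.8483  ⇒  Cov = 315.8483 / 5 = 63.1697
Σ(R_m − R̄_m)² = 287.8883  ⇒  Var(R_m) = 287.8883 / 5 = 57.5777
β = Cov / Var(R_m) = 63.1697 / 57.5777 = 1.0971
MRP = 10.97% − 4.05% = 6.92%
E(R) = R_f + β × MRP = 4.05% + 1.0971 × 6.92% = 11.64%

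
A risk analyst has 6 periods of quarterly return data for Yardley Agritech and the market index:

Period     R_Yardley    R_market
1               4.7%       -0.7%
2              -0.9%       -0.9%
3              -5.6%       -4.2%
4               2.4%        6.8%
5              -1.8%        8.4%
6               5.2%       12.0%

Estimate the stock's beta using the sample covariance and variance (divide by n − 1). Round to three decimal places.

Mean R_i = (4.7 − 0.9 − 5.6 + 2.4 − 1.8 + 5.2) / 6 = 0.6667%
Mean R_m = (-0.7 − 0.9 − 4.2 + 6.8 + 8.4 + 12.0) / 6 = 3.5667%
Σ(R_i − R̄_i)(R_m − R̄_m) = 70.3733  ⇒  Cov = 70.3733 / 5 = 14.0747
Σ(R_m − R̄_m)² = 203.4133  ⇒  Var(R_m) = 203.4133 / 5 = 40.6827
β = Cov / Var(R_m) = 14.0747 / 40.6827 = 0.3460

0.346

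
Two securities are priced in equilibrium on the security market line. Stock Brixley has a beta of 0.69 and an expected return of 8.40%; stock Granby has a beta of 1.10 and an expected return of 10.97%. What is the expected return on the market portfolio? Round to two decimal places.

Both satisfy E(R) = R_f + β·MRP, so the slope of the SML is
MRP = (10.97% − 8.40%) / (1.10 − 0.69) = 2.57% / 0.41 = 6.2683%
R_f = E(R_Brixley) − β_Brixley·MRP = 8.40% − 0.69 × 6.2683% = 4.0749%
E(R_m) = R_f + MRP = 4.0749% + 6.2683% = 10.34%

10.34%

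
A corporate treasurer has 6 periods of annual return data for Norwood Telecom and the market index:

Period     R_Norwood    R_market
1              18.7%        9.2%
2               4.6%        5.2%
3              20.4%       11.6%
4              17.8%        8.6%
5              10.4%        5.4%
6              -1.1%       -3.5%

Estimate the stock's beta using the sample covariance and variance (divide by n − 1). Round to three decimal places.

Mean R_i = (18.7 + 4.6 + 20.4 + 17.8 + 10.4 − 1.1) / 6 = 11.8000%
Mean R_m = (9.2 + 5.2 + 11.6 + 8.6 + 5.4 − 3.5) / 6 = 6.0833%
Σ(R_i − R̄_i)(R_m − R̄_m) = 214.9900  ⇒  Cov = 214.9900 / 5 = 42.9980
Σ(R_m − R̄_m)² = 139.5683  ⇒  Var(R_m) = 139.5683 / 5 = 27.9137
β = Cov / Var(R_m) = 42.9980 / 27.9137 = 1.5404

1.540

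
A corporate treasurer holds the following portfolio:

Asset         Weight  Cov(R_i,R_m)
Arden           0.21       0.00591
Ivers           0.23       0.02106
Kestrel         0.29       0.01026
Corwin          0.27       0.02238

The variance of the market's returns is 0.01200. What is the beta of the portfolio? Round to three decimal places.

1.259

β_Arden = 0.00591 / 0.01200 = 0.4925
β_Ivers = 0.02106 / 0.01200 = 1.7550
β_Kestrel = 0.01026 / 0.01200 = 0.8550
β_Corwin = 0.02238 / 0.01200 = 1.8650
β_P = Σ w_i β_i = 0.21×0.4925 + 0.23×1.7550 + 0.29×0.8550 + 0.27×1.8650 = 1.2586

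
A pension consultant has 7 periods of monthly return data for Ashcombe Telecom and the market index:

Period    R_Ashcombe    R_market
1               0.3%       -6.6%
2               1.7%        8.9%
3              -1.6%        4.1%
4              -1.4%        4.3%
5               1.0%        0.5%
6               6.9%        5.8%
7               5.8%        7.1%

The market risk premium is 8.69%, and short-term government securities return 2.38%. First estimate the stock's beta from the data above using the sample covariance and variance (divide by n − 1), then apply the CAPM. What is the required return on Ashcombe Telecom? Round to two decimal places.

Mean R_i = (0.3 + 1.7 − 1.6 − 1.4 + 1.0 + 6.9 + 5.8) / 7 = 1.8143%
Mean R_m = (-6.6 + 8.9 + 4.1 + 4.3 + 0.5 + 5.8 + 7.1) / 7 = 3.4429%
Σ(R_i − R̄_i)(R_m − R̄_m) = 38.5457  ⇒  Cov = 38.5457 / 6 = 6.4243
Σ(R_m − R̄_m)² = 159.3971  ⇒  Var(R_m) = 159.3971 / 6 = 26.5662
β = Cov / Var(R_m) = 6.4243 / 26.5662 = 0.2418
E(R) = R_f + β × MRP = 2.38% + 0.2418 × 8.69% = 4.48%

4.48%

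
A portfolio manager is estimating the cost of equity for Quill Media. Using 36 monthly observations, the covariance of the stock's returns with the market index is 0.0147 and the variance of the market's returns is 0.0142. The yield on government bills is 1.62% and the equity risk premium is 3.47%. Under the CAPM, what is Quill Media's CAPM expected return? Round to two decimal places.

5.21%

β = Cov(R_i, R_m) / Var(R_m) = 0.0147 / 0.0142 = 1.0352
E(R) = R_f + β × MRP = 1.62% + 1.0352 × 3.47% = 5.21%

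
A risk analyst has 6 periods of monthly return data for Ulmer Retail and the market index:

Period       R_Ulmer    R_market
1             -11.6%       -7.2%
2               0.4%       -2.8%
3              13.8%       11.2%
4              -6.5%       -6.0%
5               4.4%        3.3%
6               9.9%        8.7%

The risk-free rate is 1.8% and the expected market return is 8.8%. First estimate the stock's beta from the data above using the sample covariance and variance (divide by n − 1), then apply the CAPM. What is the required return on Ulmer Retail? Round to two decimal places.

10.32%

Mean R_i = (-11.6 + 0.4 + 13.8 − 6.5 + 4.4 + 9.9) / 6 = 1.7333%
Mean R_m = (-7.2 − 2.8 + 11.2 − 6.0 + 3.3 + 8.7) / 6 = 1.2000%
Σ(R_i − R̄_i)(R_m − R̄_m) = 364.1300  ⇒  Cov = 364.1300 / 5 = 72.8260
Σ(R_m − R̄_m)² = 299.0600  ⇒  Var(R_m) = 299.0600 / 5 = 59.8120
β = Cov / Var(R_m) = 72.8260 / 59.8120 = 1.2176
MRP = 8.8% − 1.8% = 7.00%
E(R) = R_f + β × MRP = 1.8% + 1.2176 × 7.0% = 10.32%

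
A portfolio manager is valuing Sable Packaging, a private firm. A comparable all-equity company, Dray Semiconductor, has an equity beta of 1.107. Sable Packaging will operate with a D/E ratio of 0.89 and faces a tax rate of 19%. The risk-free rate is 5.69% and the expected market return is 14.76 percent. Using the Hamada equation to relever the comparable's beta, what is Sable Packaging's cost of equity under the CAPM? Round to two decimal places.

22.97%

β_L = β_U × [1 + (1 − t)(D/E)] = 1.107 × [1 + (1 − 0.19) × 0.89]
    = 1.107 × [1 + 0.81 × 0.89] = 1.107 × 1.7209 = 1.9050
MRP = 14.76% − 5.69% = 9.07%
E(R) = R_f + β_L × MRP = 5.69% + 1.9050 × 9.07% = 22.97%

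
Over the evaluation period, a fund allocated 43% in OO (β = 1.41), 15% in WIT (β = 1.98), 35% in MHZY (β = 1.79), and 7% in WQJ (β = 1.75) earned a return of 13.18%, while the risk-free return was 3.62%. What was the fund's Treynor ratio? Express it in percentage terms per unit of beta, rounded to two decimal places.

β_P = 0.43×1.41 + 0.15×1.98 + 0.35×1.79 + 0.07×1.75 = 1.6523
Treynor = (R_P − R_f) / β_P = (13.18% − 3.62%) / 1.6523 = 9.56% / 1.6523 = 5.79%

5.79%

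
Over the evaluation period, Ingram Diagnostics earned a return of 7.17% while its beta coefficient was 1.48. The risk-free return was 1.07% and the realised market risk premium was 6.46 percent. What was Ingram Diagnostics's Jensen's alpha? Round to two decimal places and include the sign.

CAPM benchmark = R_f + β(R_m − R_f) = 1.07% + 1.48 × 6.46% = 10.6308%
α = actual − benchmark = 7.17% − 10.6308% = -3.46%

-3.46%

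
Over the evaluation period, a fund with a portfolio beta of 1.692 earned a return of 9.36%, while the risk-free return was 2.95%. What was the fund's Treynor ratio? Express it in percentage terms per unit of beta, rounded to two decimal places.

3.79%

Treynor = (R_P − R_f) / β_P = (9.36% − 2.95%) / 1.6920 = 6.41% / 1.6920 = 3.79%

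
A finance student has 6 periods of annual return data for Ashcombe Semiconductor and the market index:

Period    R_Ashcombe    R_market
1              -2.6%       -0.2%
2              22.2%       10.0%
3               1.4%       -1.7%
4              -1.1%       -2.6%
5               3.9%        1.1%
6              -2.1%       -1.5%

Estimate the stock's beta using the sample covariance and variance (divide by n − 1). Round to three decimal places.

1.948

Mean R_i = (-2.6 + 22.2 + 1.4 − 1.1 + 3.9 − 2.1) / 6 = 3.6167%
Mean R_m = (-0.2 + 10.0 − 1.7 − 2.6 + 1.1 − 1.5) / 6 = 0.8500%
Σ(R_i − R̄_i)(R_m − R̄_m) = 211.9950  ⇒  Cov = 211.9950 / 5 = 42.3990
Σ(R_m − R̄_m)² = 108.8150  ⇒  Var(R_m) = 108.8150 / 5 = 21.7630
β = Cov / Var(R_m) = 42.3990 / 21.7630 = 1.9482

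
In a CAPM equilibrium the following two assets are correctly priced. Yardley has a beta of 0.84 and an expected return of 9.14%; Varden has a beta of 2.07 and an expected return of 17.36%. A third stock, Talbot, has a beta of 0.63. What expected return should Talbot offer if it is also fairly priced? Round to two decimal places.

7.74%

MRP (SML slope) = (17.36% − 9.14%) / (2.07 − 0.84) = 8.22% / 1.23 = 6.6829%
R_f (intercept) = 9.14% − 0.84 × 6.6829% = 3.5264%
E(R_Talbot) = R_f + β × MRP = 3.5264% + 0.63 × 6.6829% = 7.74%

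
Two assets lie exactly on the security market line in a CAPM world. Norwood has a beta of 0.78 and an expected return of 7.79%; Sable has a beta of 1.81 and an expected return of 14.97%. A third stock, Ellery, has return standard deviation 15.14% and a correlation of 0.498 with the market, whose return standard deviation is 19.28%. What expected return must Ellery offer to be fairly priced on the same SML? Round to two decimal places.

MRP = (14.97% − 7.79%) / (1.81 − 0.78) = 6.9709%
R_f = 7.79% − 0.78 × 6.9709% = 2.3527%
β_Ellery = ρ·σ_i/σ_m = 0.498 × 15.14 / 19.28 = 0.3911
E(R_Ellery) = R_f + β × MRP = 2.3527% + 0.3911 × 6.9709% = 5.08%

5.08%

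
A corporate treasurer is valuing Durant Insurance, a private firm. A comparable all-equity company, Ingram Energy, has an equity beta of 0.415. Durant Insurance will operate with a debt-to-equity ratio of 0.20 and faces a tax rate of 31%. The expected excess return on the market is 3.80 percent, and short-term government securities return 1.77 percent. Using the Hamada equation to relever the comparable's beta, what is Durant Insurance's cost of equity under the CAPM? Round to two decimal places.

β_L = β_U × [1 + (1 − t)(D/E)] = 0.415 × [1 + (1 − 0.31) × 0.20]
    = 0.415 × [1 + 0.69 × 0.20] = 0.415 × 1.1380 = 0.4723
E(R) = R_f + β_L × MRP = 1.77% + 0.4723 × 3.80% = 3.56%

3.56%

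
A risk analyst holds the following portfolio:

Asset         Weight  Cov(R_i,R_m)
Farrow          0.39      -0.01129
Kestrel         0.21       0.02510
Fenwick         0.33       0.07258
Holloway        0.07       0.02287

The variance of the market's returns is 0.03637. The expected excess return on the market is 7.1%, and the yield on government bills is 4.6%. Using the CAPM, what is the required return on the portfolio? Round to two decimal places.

9.76%

β_Farrow = -0.01129 / 0.03637 = -0.3104
β_Kestrel = 0.02510 / 0.03637 = 0.6901
β_Fenwick = 0.07258 / 0.03637 = 1.9956
β_Holloway = 0.02287 / 0.03637 = 0.6288
β_P = Σ w_i β_i = 0.39×-0.3104 + 0.21×0.6901 + 0.33×1.9956 + 0.07×0.6288 = 0.7264
E(R_P) = R_f + β_P × MRP = 4.6% + 0.7264 × 7.1% = 9.76%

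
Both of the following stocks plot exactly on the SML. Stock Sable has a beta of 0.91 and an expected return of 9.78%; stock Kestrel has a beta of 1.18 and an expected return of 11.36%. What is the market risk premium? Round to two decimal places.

5.85%

Both satisfy E(R) = R_f + β·MRP, so the slope of the SML is
MRP = (11.36% − 9.78%) / (1.18 − 0.91) = 1.58% / 0.27 = 5.8519%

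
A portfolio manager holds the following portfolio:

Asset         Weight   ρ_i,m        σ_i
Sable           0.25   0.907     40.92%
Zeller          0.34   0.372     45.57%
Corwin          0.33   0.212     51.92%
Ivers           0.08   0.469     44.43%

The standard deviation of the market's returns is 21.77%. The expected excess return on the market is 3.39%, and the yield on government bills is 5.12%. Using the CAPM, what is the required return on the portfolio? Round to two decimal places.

8.29%

β_Sable = 0.907 × 40.92% / 21.77% = 1.7048
β_Zeller = 0.372 × 45.57% / 21.77% = 0.7787
β_Corwin = 0.212 × 51.92% / 21.77% = 0.5056
β_Ivers = 0.469 × 44.43% / 21.77% = 0.9572
β_P = Σ w_i β_i = 0.25×1.7048 + 0.34×0.7787 + 0.33×0.5056 + 0.08×0.9572 = 0.9344
E(R_P) = R_f + β_P × MRP = 5.12% + 0.9344 × 3.39% = 8.29%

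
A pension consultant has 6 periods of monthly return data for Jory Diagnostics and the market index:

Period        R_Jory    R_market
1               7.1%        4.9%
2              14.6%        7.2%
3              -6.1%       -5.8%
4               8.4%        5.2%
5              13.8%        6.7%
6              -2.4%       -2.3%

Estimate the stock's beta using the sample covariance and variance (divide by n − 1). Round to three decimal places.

Mean R_i = (7.1 + 14.6 − 6.1 + 8.4 + 13.8 − 2.4) / 6 = 5.9000%
Mean R_m = (4.9 + 7.2 − 5.8 + 5.2 + 6.7 − 2.3) / 6 = 2.6500%
Σ(R_i − R̄_i)(R_m − R̄_m) = 223.1400  ⇒  Cov = 223.1400 / 5 = 44.6280
Σ(R_m − R̄_m)² = 144.5750  ⇒  Var(R_m) = 144.5750 / 5 = 28.9150
β = Cov / Var(R_m) = 44.6280 / 28.9150 = 1.5434

1.543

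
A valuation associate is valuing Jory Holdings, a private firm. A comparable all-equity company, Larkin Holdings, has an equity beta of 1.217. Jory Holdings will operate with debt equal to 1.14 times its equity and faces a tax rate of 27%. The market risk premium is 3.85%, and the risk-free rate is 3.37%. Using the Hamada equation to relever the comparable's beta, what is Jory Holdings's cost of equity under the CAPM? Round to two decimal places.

β_L = β_U × [1 + (1 − t)(D/E)] = 1.217 × [1 + (1 − 0.27) × 1.14]
    = 1.217 × [1 + 0.73 × 1.14] = 1.217 × 1.8322 = 2.2298
E(R) = R_f + β_L × MRP = 3.37% + 2.2298 × 3.85% = 11.95%

11.95%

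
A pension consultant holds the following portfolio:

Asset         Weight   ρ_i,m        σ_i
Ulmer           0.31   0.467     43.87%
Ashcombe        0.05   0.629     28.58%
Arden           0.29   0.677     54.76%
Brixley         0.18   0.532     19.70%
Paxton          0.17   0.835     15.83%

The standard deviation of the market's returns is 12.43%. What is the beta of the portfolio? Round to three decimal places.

β_Ulmer = 0.467 × 43.87% / 12.43% = 1.6482
β_Ashcombe = 0.629 × 28.58% / 12.43% = 1.4462
β_Arden = 0.677 × 54.76% / 12.43% = 2.9825
β_Brixley = 0.532 × 19.70% / 12.43% = 0.8432
β_Paxton = 0.835 × 15.83% / 12.43% = 1.0634
β_P = Σ w_i β_i = 0.31×1.6482 + 0.05×1.4462 + 0.29×2.9825 + 0.18×0.8432 + 0.17×1.0634 = 1.7807

1.781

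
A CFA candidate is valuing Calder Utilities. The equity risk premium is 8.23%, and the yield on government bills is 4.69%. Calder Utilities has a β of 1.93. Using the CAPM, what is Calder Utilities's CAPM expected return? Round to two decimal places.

E(R) = R_f + β × MRP = 4.69% + 1.93 × 8.23% = 20.57%

20.57%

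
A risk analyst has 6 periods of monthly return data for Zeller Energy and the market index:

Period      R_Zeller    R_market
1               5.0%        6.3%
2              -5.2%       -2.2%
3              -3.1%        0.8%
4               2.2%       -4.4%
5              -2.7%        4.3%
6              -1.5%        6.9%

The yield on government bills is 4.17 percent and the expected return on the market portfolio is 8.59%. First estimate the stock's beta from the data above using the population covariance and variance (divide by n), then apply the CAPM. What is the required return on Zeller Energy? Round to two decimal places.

Mean R_i = (5.0 − 5.2 − 3.1 + 2.2 − 2.7 − 1.5) / 6 = -0.8833%
Mean R_m = (6.3 − 2.2 + 0.8 − 4.4 + 4.3 + 6.9) / 6 = 1.9500%
Σ(R_i − R̄_i)(R_m − R̄_m) = 19.1550  ⇒  Cov = 19.1550 / 6 = 3.1925
Σ(R_m − R̄_m)² = 107.8150  ⇒  Var(R_m) = 107.8150 / 6 = 17.9692
β = Cov / Var(R_m) = 3.1925 / 17.9692 = 0.1777
MRP = 8.59% − 4.17% = 4.42%
E(R) = R_f + β × MRP = 4.17% + 0.1777 × 4.42% = 4.96%

4.96%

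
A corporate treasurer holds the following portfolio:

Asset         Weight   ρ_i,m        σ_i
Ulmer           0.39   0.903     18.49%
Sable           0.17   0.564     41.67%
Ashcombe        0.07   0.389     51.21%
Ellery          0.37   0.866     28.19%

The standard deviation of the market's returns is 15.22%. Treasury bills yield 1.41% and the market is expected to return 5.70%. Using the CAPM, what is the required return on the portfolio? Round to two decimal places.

7.31%

β_Ulmer = 0.903 × 18.49% / 15.22% = 1.0970
β_Sable = 0.564 × 41.67% / 15.22% = 1.5441
β_Ashcombe = 0.389 × 51.21% / 15.22% = 1.3088
β_Ellery = 0.866 × 28.19% / 15.22% = 1.6040
β_P = Σ w_i β_i = 0.39×1.0970 + 0.17×1.5441 + 0.07×1.3088 + 0.37×1.6040 = 1.3754
MRP = 5.70% − 1.41% = 4.29%
E(R_P) = R_f + β_P × MRP = 1.41% + 1.3754 × 4.29% = 7.31%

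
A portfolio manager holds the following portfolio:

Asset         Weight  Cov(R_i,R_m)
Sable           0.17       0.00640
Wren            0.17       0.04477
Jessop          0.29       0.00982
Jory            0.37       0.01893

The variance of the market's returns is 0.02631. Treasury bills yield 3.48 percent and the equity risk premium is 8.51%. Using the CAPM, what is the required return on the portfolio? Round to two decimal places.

β_Sable = 0.00640 / 0.02631 = 0.2433
β_Wren = 0.04477 / 0.02631 = 1.7016
β_Jessop = 0.00982 / 0.02631 = 0.3732
β_Jory = 0.01893 / 0.02631 = 0.7195
β_P = Σ w_i β_i = 0.17×0.2433 + 0.17×1.7016 + 0.29×0.3732 + 0.37×0.7195 = 0.7051
E(R_P) = R_f + β_P × MRP = 3.48% + 0.7051 × 8.51% = 9.48%

9.48%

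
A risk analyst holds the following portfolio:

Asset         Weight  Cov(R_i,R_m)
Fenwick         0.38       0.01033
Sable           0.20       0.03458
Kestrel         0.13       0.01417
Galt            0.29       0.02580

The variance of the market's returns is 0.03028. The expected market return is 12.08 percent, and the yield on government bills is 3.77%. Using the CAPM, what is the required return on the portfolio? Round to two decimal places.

β_Fenwick = 0.01033 / 0.03028 = 0.3411
β_Sable = 0.03458 / 0.03028 = 1.1420
β_Kestrel = 0.01417 / 0.03028 = 0.4680
β_Galt = 0.02580 / 0.03028 = 0.8520
β_P = Σ w_i β_i = 0.38×0.3411 + 0.20×1.1420 + 0.13×0.4680 + 0.29×0.8520 = 0.6659
MRP = 12.08% − 3.77% = 8.31%
E(R_P) = R_f + β_P × MRP = 3.77% + 0.6659 × 8.31% = 9.30%

9.30%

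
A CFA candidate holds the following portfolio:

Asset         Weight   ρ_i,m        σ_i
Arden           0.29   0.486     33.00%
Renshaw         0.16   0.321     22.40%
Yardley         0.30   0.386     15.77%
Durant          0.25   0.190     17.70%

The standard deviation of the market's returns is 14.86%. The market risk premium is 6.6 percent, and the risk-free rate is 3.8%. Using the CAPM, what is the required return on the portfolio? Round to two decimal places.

7.56%

β_Arden = 0.486 × 33.00% / 14.86% = 1.0793
β_Renshaw = 0.321 × 22.40% / 14.86% = 0.4839
β_Yardley = 0.386 × 15.77% / 14.86% = 0.4096
β_Durant = 0.190 × 17.70% / 14.86% = 0.2263
β_P = Σ w_i β_i = 0.29×1.0793 + 0.16×0.4839 + 0.30×0.4096 + 0.25×0.2263 = 0.5699
E(R_P) = R_f + β_P × MRP = 3.8% + 0.5699 × 6.6% = 7.56%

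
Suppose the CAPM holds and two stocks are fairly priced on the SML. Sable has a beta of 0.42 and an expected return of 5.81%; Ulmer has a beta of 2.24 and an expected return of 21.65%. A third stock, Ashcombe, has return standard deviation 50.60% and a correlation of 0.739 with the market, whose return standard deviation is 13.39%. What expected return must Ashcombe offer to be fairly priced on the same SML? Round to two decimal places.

MRP = (21.65% − 5.81%) / (2.24 − 0.42) = 8.7033%
R_f = 5.81% − 0.42 × 8.7033% = 2.1546%
β_Ashcombe = ρ·σ_i/σ_m = 0.739 × 50.60 / 13.39 = 2.7926
E(R_Ashcombe) = R_f + β × MRP = 2.1546% + 2.7926 × 8.7033% = 26.46%

26.46%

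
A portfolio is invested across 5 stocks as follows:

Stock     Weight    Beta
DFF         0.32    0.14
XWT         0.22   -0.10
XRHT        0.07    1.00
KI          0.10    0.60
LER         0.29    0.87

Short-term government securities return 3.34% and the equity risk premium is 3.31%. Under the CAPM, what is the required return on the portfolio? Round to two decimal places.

4.68%

β_P = Σ w_i β_i = 0.32×0.14 + 0.22×-0.10 + 0.07×1.00 + 0.10×0.60 + 0.29×0.87 = 0.4051
E(R_P) = R_f + β_P × MRP = 3.34% + 0.4051 × 3.31% = 4.68%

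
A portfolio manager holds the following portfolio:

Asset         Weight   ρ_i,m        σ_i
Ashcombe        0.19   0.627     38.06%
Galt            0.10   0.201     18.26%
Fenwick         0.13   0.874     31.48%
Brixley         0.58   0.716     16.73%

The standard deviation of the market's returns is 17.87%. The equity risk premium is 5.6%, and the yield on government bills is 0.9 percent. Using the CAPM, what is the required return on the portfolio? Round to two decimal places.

β_Ashcombe = 0.627 × 38.06% / 17.87% = 1.3354
β_Galt = 0.201 × 18.26% / 17.87% = 0.2054
β_Fenwick = 0.874 × 31.48% / 17.87% = 1.5396
β_Brixley = 0.716 × 16.73% / 17.87% = 0.6703
β_P = Σ w_i β_i = 0.19×1.3354 + 0.10×0.2054 + 0.13×1.5396 + 0.58×0.6703 = 0.8632
E(R_P) = R_f + β_P × MRP = 0.9% + 0.8632 × 5.6% = 5.73%

5.73%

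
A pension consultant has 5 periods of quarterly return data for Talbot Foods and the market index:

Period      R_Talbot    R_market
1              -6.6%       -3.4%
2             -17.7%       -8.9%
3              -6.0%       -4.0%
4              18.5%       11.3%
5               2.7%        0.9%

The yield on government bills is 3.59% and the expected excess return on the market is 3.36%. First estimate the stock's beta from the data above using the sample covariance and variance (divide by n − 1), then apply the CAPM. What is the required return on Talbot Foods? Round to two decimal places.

Mean R_i = (-6.6 − 17.7 − 6.0 + 18.5 + 2.7) / 5 = -1.8200%
Mean R_m = (-3.4 − 8.9 − 4.0 + 11.3 + 0.9) / 5 = -0.8200%
Σ(R_i − R̄_i)(R_m − R̄_m) = 407.9880  ⇒  Cov = 407.9880 / 4 = 101.9970
Σ(R_m − R̄_m)² = 231.9080  ⇒  Var(R_m) = 231.9080 / 4 = 57.9770
β = Cov / Var(R_m) = 101.9970 / 57.9770 = 1.7593
E(R) = R_f + β × MRP = 3.59% + 1.7593 × 3.36% = 9.50%

9.50%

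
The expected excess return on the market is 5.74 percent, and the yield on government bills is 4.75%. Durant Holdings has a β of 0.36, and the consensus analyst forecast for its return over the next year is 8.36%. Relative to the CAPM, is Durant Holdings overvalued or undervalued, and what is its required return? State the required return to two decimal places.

Undervalued; required return 6.82%

Required return = R_f + β·MRP = 4.75% + 0.36 × 5.74% = 6.82%
Forecast 8.36% > required 6.82% → the stock plots above the SML → undervalued.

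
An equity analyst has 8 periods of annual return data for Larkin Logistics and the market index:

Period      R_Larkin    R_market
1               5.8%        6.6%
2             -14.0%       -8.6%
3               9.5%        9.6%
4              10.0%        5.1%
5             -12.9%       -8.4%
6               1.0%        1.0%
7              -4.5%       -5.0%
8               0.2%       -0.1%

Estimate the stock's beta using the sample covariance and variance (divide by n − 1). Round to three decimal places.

Mean R_i = (5.8 − 14.0 + 9.5 + 10.0 − 12.9 + 1.0 − 4.5 + 0.2) / 8 = -0.6125%
Mean R_m = (6.6 − 8.6 + 9.6 + 5.1 − 8.4 + 1.0 − 5.0 − 0.1) / 8 = 0.0250%
Σ(R_i − R̄_i)(R_m − R̄_m) = 432.8425  ⇒  Cov = 432.8425 / 7 = 61.8346
Σ(R_m − R̄_m)² = 332.2550  ⇒  Var(R_m) = 332.2550 / 7 = 47.4650
β = Cov / Var(R_m) = 61.8346 / 47.4650 = 1.3027

1.303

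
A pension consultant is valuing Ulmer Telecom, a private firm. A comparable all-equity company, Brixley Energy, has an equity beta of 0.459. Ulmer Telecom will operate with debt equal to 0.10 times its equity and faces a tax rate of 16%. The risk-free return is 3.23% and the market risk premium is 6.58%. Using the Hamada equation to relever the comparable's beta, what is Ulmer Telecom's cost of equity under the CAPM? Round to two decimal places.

β_L = β_U × [1 + (1 − t)(D/E)] = 0.459 × [1 + (1 − 0.16) × 0.10]
    = 0.459 × [1 + 0.84 × 0.10] = 0.459 × 1.0840 = 0.4976
E(R) = R_f + β_L × MRP = 3.23% + 0.4976 × 6.58% = 6.50%

6.50%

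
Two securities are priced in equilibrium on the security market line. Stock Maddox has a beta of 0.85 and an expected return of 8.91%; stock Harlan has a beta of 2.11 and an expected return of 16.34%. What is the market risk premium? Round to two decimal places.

5.90%

Both satisfy E(R) = R_f + β·MRP, so the slope of the SML is
MRP = (16.34% − 8.91%) / (2.11 − 0.85) = 7.43% / 1.26 = 5.8968%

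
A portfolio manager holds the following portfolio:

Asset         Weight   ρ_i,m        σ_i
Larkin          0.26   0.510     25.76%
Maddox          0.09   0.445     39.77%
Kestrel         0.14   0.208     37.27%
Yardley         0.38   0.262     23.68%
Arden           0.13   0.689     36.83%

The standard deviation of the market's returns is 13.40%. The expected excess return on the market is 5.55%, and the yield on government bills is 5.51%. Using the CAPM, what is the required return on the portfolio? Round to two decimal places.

β_Larkin = 0.510 × 25.76% / 13.40% = 0.9804
β_Maddox = 0.445 × 39.77% / 13.40% = 1.3207
β_Kestrel = 0.208 × 37.27% / 13.40% = 0.5785
β_Yardley = 0.262 × 23.68% / 13.40% = 0.4630
β_Arden = 0.689 × 36.83% / 13.40% = 1.8937
β_P = Σ w_i β_i = 0.26×0.9804 + 0.09×1.3207 + 0.14×0.5785 + 0.38×0.4630 + 0.13×1.8937 = 0.8769
E(R_P) = R_f + β_P × MRP = 5.51% + 0.8769 × 5.55% = 10.38%

10.38%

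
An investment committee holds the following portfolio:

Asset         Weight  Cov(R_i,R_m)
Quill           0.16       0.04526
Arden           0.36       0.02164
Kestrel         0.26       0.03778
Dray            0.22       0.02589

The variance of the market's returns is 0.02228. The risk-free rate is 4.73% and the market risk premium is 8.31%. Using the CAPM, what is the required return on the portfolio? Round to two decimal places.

16.12%

β_Quill = 0.04526 / 0.02228 = 2.0314
β_Arden = 0.02164 / 0.02228 = 0.9713
β_Kestrel = 0.03778 / 0.02228 = 1.6957
β_Dray = 0.02589 / 0.02228 = 1.1620
β_P = Σ w_i β_i = 0.16×2.0314 + 0.36×0.9713 + 0.26×1.6957 + 0.22×1.1620 = 1.3712
E(R_P) = R_f + β_P × MRP = 4.73% + 1.3712 × 8.31% = 16.12%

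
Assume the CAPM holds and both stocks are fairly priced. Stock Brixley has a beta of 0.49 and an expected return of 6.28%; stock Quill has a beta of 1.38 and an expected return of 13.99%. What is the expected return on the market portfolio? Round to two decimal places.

Both satisfy E(R) = R_f + β·MRP, so the slope of the SML is
MRP = (13.99% − 6.28%) / (1.38 − 0.49) = 7.71% / 0.89 = 8.6629%
R_f = E(R_Brixley) − β_Brixley·MRP = 6.28% − 0.49 × 8.6629% = 2.0352%
E(R_m) = R_f + MRP = 2.0352% + 8.6629% = 10.70%

10.70%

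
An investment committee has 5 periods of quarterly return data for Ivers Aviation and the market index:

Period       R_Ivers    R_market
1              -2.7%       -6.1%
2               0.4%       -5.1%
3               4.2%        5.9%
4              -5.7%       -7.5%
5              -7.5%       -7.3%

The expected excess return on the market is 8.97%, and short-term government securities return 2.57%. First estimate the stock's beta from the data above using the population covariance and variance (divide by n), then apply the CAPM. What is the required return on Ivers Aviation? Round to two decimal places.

Mean R_i = (-2.7 + 0.4 + 4.2 − 5.7 − 7.5) / 5 = -2.2600%
Mean R_m = (-6.1 − 5.1 + 5.9 − 7.5 − 7.3) / 5 = -4.0200%
Σ(R_i − R̄_i)(R_m − R̄_m) = 91.2840  ⇒  Cov = 91.2840 / 5 = 18.2568
Σ(R_m − R̄_m)² = 126.7680  ⇒  Var(R_m) = 126.7680 / 5 = 25.3536
β = Cov / Var(R_m) = 18.2568 / 25.3536 = 0.7201
E(R) = R_f + β × MRP = 2.57% + 0.7201 × 8.97% = 9.03%

9.03%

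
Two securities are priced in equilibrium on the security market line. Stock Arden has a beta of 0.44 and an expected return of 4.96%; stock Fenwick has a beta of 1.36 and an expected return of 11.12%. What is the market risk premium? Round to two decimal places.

6.70%

Both satisfy E(R) = R_f + β·MRP, so the slope of the SML is
MRP = (11.12% − 4.96%) / (1.36 − 0.44) = 6.16% / 0.92 = 6.6957%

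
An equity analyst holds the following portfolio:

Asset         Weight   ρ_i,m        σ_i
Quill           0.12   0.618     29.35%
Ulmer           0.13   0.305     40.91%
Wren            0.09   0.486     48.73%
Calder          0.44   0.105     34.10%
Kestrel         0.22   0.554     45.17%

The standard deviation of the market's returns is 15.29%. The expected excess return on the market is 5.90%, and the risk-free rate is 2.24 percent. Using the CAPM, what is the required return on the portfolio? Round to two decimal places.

β_Quill = 0.618 × 29.35% / 15.29% = 1.1863
β_Ulmer = 0.305 × 40.91% / 15.29% = 0.8161
β_Wren = 0.486 × 48.73% / 15.29% = 1.5489
β_Calder = 0.105 × 34.10% / 15.29% = 0.2342
β_Kestrel = 0.554 × 45.17% / 15.29% = 1.6366
β_P = Σ w_i β_i = 0.12×1.1863 + 0.13×0.8161 + 0.09×1.5489 + 0.44×0.2342 + 0.22×1.6366 = 0.8510
E(R_P) = R_f + β_P × MRP = 2.24% + 0.8510 × 5.90% = 7.26%

7.26%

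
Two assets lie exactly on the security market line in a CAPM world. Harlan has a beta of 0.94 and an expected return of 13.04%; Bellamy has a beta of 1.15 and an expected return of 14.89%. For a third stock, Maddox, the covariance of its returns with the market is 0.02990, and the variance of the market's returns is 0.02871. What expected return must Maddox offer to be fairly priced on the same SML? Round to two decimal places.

13.93%

MRP = (14.89% − 13.04%) / (1.15 − 0.94) = 8.8095%
R_f = 13.04% − 0.94 × 8.8095% = 4.7591%
β_Maddox = Cov / Var(R_m) = 0.02990 / 0.02871 = 1.0414
E(R_Maddox) = R_f + β × MRP = 4.7591% + 1.0414 × 8.8095% = 13.93%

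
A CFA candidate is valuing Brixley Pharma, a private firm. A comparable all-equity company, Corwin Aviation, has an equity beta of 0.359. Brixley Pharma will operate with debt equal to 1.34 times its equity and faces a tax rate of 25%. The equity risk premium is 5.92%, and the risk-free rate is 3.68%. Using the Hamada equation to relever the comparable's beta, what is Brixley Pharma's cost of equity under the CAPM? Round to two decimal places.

β_L = β_U × [1 + (1 − t)(D/E)] = 0.359 × [1 + (1 − 0.25) × 1.34]
    = 0.359 × [1 + 0.75 × 1.34] = 0.359 × 2.0050 = 0.7198
E(R) = R_f + β_L × MRP = 3.68% + 0.7198 × 5.92% = 7.94%

7.94%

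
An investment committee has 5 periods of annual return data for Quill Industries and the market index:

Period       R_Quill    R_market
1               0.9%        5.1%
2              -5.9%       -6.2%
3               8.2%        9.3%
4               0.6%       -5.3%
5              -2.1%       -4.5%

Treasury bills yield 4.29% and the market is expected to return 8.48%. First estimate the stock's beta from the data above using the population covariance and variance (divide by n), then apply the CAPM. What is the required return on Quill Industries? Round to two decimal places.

Mean R_i = (0.9 − 5.9 + 8.2 + 0.6 − 2.1) / 5 = 0.3400%
Mean R_m = (5.1 − 6.2 + 9.3 − 5.3 − 4.5) / 5 = -0.3200%
Σ(R_i − R̄_i)(R_m − R̄_m) = 124.2440  ⇒  Cov = 124.2440 / 5 = 24.8488
Σ(R_m − R̄_m)² = 198.7680  ⇒  Var(R_m) = 198.7680 / 5 = 39.7536
β = Cov / Var(R_m) = 24.8488 / 39.7536 = 0.6251
MRP = 8.48% − 4.29% = 4.19%
E(R) = R_f + β × MRP = 4.29% + 0.6251 × 4.19% = 6.91%

6.91%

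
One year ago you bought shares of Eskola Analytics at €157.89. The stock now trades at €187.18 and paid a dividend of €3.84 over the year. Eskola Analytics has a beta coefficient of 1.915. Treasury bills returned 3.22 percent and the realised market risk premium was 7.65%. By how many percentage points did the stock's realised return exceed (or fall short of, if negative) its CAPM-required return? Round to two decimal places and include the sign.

Realised HPR = (P1 + D1 − P0) / P0 = (187.18 + 3.84 − 157.89) / 157.89 = 33.13 / 157.89 = 20.9830%
CAPM required = R_f + β·MRP = 3.22% + 1.915 × 7.65% = 17.86975%
α = realised − required = 20.9830% − 17.86975% = +3.11%

+3.11%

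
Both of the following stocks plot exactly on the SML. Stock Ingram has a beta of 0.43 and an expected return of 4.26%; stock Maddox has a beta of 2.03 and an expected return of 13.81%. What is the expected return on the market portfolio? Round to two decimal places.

Both satisfy E(R) = R_f + β·MRP, so the slope of the SML is
MRP = (13.81% − 4.26%) / (2.03 − 0.43) = 9.55% / 1.60 = 5.9688%
R_f = E(R_Ingram) − β_Ingram·MRP = 4.26% − 0.43 × 5.9688% = 1.6934%
E(R_m) = R_f + MRP = 1.6934% + 5.9688% = 7.66%

7.66%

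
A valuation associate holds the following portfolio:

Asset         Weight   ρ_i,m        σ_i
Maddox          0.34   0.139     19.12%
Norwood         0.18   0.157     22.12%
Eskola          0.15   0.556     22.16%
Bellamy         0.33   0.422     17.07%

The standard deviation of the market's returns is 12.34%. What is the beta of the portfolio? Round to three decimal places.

0.466

β_Maddox = 0.139 × 19.12% / 12.34% = 0.2154
β_Norwood = 0.157 × 22.12% / 12.34% = 0.2814
β_Eskola = 0.556 × 22.16% / 12.34% = 0.9985
β_Bellamy = 0.422 × 17.07% / 12.34% = 0.5838
β_P = Σ w_i β_i = 0.34×0.2154 + 0.18×0.2814 + 0.15×0.9985 + 0.33×0.5838 = 0.4663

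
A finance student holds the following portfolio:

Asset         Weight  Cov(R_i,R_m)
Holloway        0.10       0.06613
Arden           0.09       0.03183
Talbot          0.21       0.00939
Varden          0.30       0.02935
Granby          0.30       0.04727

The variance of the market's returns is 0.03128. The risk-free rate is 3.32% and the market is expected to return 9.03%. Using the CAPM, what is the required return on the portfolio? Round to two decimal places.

β_Holloway = 0.06613 / 0.03128 = 2.1141
β_Arden = 0.03183 / 0.03128 = 1.0176
β_Talbot = 0.00939 / 0.03128 = 0.3002
β_Varden = 0.02935 / 0.03128 = 0.9383
β_Granby = 0.04727 / 0.03128 = 1.5112
β_P = Σ w_i β_i = 0.10×2.1141 + 0.09×1.0176 + 0.21×0.3002 + 0.30×0.9383 + 0.30×1.5112 = 1.1009
MRP = 9.03% − 3.32% = 5.71%
E(R_P) = R_f + β_P × MRP = 3.32% + 1.1009 × 5.71% = 9.61%

9.61%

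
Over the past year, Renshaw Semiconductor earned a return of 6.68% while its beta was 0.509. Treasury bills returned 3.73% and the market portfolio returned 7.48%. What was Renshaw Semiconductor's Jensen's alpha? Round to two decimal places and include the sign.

+1.04%

Market excess return = 7.48% − 3.73% = 3.75%
CAPM benchmark = R_f + β(R_m − R_f) = 3.73% + 0.509 × 3.75% = 5.63875%
α = actual − benchmark = 6.68% − 5.63875% = +1.04%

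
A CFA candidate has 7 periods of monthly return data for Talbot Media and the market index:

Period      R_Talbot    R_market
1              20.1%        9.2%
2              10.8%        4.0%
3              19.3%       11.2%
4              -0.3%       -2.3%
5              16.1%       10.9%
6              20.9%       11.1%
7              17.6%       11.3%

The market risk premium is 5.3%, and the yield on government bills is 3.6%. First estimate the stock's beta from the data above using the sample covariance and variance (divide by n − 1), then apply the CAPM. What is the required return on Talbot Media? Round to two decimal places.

Mean R_i = (20.1 + 10.8 + 19.3 − 0.3 + 16.1 + 20.9 + 17.6) / 7 = 14.9286%
Mean R_m = (9.2 + 4.0 + 11.2 − 2.3 + 10.9 + 11.1 + 11.3) / 7 = 7.9143%
Σ(R_i − R̄_i)(R_m − R̄_m) = 224.2871  ⇒  Cov = 224.2871 / 6 = 37.3812
Σ(R_m − R̄_m)² = 162.6286  ⇒  Var(R_m) = 162.6286 / 6 = 27.1048
β = Cov / Var(R_m) = 37.3812 / 27.1048 = 1.3791
E(R) = R_f + β × MRP = 3.6% + 1.3791 × 5.3% = 10.91%

10.91%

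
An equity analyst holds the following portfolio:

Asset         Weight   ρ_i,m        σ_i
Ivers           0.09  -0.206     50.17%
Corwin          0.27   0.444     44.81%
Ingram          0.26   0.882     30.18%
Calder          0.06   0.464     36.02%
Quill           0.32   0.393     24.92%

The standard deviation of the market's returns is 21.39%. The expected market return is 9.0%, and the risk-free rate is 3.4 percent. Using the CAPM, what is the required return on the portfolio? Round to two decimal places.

β_Ivers = -0.206 × 50.17% / 21.39% = -0.4832
β_Corwin = 0.444 × 44.81% / 21.39% = 0.9301
β_Ingram = 0.882 × 30.18% / 21.39% = 1.2444
β_Calder = 0.464 × 36.02% / 21.39% = 0.7814
β_Quill = 0.393 × 24.92% / 21.39% = 0.4579
β_P = Σ w_i β_i = 0.09×-0.4832 + 0.27×0.9301 + 0.26×1.2444 + 0.06×0.7814 + 0.32×0.4579 = 0.7246
MRP = 9.0% − 3.4% = 5.60%
E(R_P) = R_f + β_P × MRP = 3.4% + 0.7246 × 5.6% = 7.46%

7.46%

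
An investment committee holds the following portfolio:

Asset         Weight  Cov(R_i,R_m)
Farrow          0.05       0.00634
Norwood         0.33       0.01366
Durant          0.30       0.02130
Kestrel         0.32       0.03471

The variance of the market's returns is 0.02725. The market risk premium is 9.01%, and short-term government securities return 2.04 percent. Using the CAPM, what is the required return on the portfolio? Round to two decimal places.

9.42%

β_Farrow = 0.00634 / 0.02725 = 0.2327
β_Norwood = 0.01366 / 0.02725 = 0.5013
β_Durant = 0.02130 / 0.02725 = 0.7817
β_Kestrel = 0.03471 / 0.02725 = 1.2738
β_P = Σ w_i β_i = 0.05×0.2327 + 0.33×0.5013 + 0.30×0.7817 + 0.32×1.2738 = 0.8192
E(R_P) = R_f + β_P × MRP = 2.04% + 0.8192 × 9.01% = 9.42%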